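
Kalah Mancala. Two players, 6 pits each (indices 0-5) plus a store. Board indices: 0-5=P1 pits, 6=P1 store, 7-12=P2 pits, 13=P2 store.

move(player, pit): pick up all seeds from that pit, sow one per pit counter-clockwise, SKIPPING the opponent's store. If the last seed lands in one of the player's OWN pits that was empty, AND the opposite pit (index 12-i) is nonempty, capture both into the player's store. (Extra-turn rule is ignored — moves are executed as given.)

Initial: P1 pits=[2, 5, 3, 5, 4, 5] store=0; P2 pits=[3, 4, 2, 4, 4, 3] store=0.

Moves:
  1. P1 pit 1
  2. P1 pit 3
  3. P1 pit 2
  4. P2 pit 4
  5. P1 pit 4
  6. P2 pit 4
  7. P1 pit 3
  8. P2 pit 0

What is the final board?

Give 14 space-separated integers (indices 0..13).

Answer: 3 1 0 0 0 9 11 0 1 5 6 1 6 1

Derivation:
Move 1: P1 pit1 -> P1=[2,0,4,6,5,6](1) P2=[3,4,2,4,4,3](0)
Move 2: P1 pit3 -> P1=[2,0,4,0,6,7](2) P2=[4,5,3,4,4,3](0)
Move 3: P1 pit2 -> P1=[2,0,0,1,7,8](3) P2=[4,5,3,4,4,3](0)
Move 4: P2 pit4 -> P1=[3,1,0,1,7,8](3) P2=[4,5,3,4,0,4](1)
Move 5: P1 pit4 -> P1=[3,1,0,1,0,9](4) P2=[5,6,4,5,1,4](1)
Move 6: P2 pit4 -> P1=[3,1,0,1,0,9](4) P2=[5,6,4,5,0,5](1)
Move 7: P1 pit3 -> P1=[3,1,0,0,0,9](11) P2=[5,0,4,5,0,5](1)
Move 8: P2 pit0 -> P1=[3,1,0,0,0,9](11) P2=[0,1,5,6,1,6](1)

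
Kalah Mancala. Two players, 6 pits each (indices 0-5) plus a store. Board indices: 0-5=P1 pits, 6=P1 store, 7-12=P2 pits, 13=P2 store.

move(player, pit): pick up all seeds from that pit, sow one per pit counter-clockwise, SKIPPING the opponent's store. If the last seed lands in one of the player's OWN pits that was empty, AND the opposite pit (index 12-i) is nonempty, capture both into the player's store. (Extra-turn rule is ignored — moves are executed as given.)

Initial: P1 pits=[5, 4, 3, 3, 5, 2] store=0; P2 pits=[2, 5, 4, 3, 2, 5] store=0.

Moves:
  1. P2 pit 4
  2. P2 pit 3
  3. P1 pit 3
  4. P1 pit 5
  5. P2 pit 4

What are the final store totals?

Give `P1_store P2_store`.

Answer: 2 2

Derivation:
Move 1: P2 pit4 -> P1=[5,4,3,3,5,2](0) P2=[2,5,4,3,0,6](1)
Move 2: P2 pit3 -> P1=[5,4,3,3,5,2](0) P2=[2,5,4,0,1,7](2)
Move 3: P1 pit3 -> P1=[5,4,3,0,6,3](1) P2=[2,5,4,0,1,7](2)
Move 4: P1 pit5 -> P1=[5,4,3,0,6,0](2) P2=[3,6,4,0,1,7](2)
Move 5: P2 pit4 -> P1=[5,4,3,0,6,0](2) P2=[3,6,4,0,0,8](2)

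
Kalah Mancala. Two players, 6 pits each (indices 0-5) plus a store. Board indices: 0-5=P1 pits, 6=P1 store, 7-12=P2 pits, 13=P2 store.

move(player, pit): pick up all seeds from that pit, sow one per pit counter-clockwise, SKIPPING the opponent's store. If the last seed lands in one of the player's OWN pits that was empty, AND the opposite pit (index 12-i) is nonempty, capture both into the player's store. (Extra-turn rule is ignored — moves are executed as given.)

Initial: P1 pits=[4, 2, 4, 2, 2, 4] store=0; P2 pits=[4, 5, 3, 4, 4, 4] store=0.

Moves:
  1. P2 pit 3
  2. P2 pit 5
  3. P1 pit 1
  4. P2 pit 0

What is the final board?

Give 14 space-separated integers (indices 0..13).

Move 1: P2 pit3 -> P1=[5,2,4,2,2,4](0) P2=[4,5,3,0,5,5](1)
Move 2: P2 pit5 -> P1=[6,3,5,3,2,4](0) P2=[4,5,3,0,5,0](2)
Move 3: P1 pit1 -> P1=[6,0,6,4,3,4](0) P2=[4,5,3,0,5,0](2)
Move 4: P2 pit0 -> P1=[6,0,6,4,3,4](0) P2=[0,6,4,1,6,0](2)

Answer: 6 0 6 4 3 4 0 0 6 4 1 6 0 2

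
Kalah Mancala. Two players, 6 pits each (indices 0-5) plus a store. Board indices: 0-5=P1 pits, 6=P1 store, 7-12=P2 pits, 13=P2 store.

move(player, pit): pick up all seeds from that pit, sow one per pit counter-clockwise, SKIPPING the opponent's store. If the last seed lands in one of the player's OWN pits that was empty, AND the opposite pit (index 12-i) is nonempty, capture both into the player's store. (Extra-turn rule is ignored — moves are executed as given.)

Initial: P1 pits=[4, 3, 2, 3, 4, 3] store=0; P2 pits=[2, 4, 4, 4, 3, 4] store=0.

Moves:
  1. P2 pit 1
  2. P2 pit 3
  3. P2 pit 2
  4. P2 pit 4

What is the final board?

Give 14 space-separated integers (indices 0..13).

Move 1: P2 pit1 -> P1=[4,3,2,3,4,3](0) P2=[2,0,5,5,4,5](0)
Move 2: P2 pit3 -> P1=[5,4,2,3,4,3](0) P2=[2,0,5,0,5,6](1)
Move 3: P2 pit2 -> P1=[6,4,2,3,4,3](0) P2=[2,0,0,1,6,7](2)
Move 4: P2 pit4 -> P1=[7,5,3,4,4,3](0) P2=[2,0,0,1,0,8](3)

Answer: 7 5 3 4 4 3 0 2 0 0 1 0 8 3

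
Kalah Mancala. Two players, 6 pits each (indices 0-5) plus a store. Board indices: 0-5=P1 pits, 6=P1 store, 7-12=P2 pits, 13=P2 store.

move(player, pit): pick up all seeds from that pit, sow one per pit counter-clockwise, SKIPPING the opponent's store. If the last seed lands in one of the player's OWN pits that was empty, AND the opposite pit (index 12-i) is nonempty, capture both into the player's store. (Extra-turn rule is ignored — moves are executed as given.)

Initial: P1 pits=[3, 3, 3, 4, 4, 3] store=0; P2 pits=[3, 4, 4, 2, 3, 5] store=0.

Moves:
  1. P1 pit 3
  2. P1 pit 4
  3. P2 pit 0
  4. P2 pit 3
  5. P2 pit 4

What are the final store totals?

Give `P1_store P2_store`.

Answer: 2 2

Derivation:
Move 1: P1 pit3 -> P1=[3,3,3,0,5,4](1) P2=[4,4,4,2,3,5](0)
Move 2: P1 pit4 -> P1=[3,3,3,0,0,5](2) P2=[5,5,5,2,3,5](0)
Move 3: P2 pit0 -> P1=[3,3,3,0,0,5](2) P2=[0,6,6,3,4,6](0)
Move 4: P2 pit3 -> P1=[3,3,3,0,0,5](2) P2=[0,6,6,0,5,7](1)
Move 5: P2 pit4 -> P1=[4,4,4,0,0,5](2) P2=[0,6,6,0,0,8](2)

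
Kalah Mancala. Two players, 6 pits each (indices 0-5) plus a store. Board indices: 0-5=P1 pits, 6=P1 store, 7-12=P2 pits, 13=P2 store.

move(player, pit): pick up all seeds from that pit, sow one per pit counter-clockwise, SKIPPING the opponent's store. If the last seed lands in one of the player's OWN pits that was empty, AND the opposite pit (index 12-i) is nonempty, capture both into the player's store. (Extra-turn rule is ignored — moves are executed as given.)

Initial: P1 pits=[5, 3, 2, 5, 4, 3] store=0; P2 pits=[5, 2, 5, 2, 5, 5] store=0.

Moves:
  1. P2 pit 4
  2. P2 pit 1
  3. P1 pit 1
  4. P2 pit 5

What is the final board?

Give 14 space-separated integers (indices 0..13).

Answer: 7 1 5 7 6 4 0 5 0 6 3 0 0 2

Derivation:
Move 1: P2 pit4 -> P1=[6,4,3,5,4,3](0) P2=[5,2,5,2,0,6](1)
Move 2: P2 pit1 -> P1=[6,4,3,5,4,3](0) P2=[5,0,6,3,0,6](1)
Move 3: P1 pit1 -> P1=[6,0,4,6,5,4](0) P2=[5,0,6,3,0,6](1)
Move 4: P2 pit5 -> P1=[7,1,5,7,6,4](0) P2=[5,0,6,3,0,0](2)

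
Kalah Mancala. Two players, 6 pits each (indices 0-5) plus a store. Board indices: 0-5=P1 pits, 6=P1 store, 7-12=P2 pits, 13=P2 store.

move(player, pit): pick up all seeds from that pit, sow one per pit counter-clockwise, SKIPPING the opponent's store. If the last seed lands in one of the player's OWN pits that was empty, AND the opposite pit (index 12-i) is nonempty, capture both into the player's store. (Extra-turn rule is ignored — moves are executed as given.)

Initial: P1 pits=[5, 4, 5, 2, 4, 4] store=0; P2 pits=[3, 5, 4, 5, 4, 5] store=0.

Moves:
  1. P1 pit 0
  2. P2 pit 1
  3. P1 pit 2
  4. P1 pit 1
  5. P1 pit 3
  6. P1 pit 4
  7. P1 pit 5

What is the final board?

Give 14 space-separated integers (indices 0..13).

Move 1: P1 pit0 -> P1=[0,5,6,3,5,5](0) P2=[3,5,4,5,4,5](0)
Move 2: P2 pit1 -> P1=[0,5,6,3,5,5](0) P2=[3,0,5,6,5,6](1)
Move 3: P1 pit2 -> P1=[0,5,0,4,6,6](1) P2=[4,1,5,6,5,6](1)
Move 4: P1 pit1 -> P1=[0,0,1,5,7,7](2) P2=[4,1,5,6,5,6](1)
Move 5: P1 pit3 -> P1=[0,0,1,0,8,8](3) P2=[5,2,5,6,5,6](1)
Move 6: P1 pit4 -> P1=[0,0,1,0,0,9](4) P2=[6,3,6,7,6,7](1)
Move 7: P1 pit5 -> P1=[1,0,1,0,0,0](13) P2=[7,4,7,8,0,8](1)

Answer: 1 0 1 0 0 0 13 7 4 7 8 0 8 1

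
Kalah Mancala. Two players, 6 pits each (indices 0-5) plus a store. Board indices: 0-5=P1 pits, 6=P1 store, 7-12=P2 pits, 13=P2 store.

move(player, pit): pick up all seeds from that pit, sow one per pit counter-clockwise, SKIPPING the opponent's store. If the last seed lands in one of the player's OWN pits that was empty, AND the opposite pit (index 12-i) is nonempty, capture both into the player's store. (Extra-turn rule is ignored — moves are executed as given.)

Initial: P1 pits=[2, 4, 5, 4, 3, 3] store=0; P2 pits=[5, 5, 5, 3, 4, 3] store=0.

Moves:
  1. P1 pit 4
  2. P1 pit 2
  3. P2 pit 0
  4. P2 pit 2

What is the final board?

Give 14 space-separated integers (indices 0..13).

Move 1: P1 pit4 -> P1=[2,4,5,4,0,4](1) P2=[6,5,5,3,4,3](0)
Move 2: P1 pit2 -> P1=[2,4,0,5,1,5](2) P2=[7,5,5,3,4,3](0)
Move 3: P2 pit0 -> P1=[3,4,0,5,1,5](2) P2=[0,6,6,4,5,4](1)
Move 4: P2 pit2 -> P1=[4,5,0,5,1,5](2) P2=[0,6,0,5,6,5](2)

Answer: 4 5 0 5 1 5 2 0 6 0 5 6 5 2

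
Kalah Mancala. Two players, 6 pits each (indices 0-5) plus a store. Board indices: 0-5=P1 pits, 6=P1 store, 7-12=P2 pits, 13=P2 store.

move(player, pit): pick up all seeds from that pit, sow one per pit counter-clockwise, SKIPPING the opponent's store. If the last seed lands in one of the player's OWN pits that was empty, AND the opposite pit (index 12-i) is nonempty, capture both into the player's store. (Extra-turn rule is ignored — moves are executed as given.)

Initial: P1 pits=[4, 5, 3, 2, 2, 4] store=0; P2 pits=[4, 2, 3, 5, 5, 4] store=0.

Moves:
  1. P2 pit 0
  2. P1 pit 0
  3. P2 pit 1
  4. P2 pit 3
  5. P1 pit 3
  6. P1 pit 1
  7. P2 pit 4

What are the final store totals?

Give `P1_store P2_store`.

Answer: 2 2

Derivation:
Move 1: P2 pit0 -> P1=[4,5,3,2,2,4](0) P2=[0,3,4,6,6,4](0)
Move 2: P1 pit0 -> P1=[0,6,4,3,3,4](0) P2=[0,3,4,6,6,4](0)
Move 3: P2 pit1 -> P1=[0,6,4,3,3,4](0) P2=[0,0,5,7,7,4](0)
Move 4: P2 pit3 -> P1=[1,7,5,4,3,4](0) P2=[0,0,5,0,8,5](1)
Move 5: P1 pit3 -> P1=[1,7,5,0,4,5](1) P2=[1,0,5,0,8,5](1)
Move 6: P1 pit1 -> P1=[1,0,6,1,5,6](2) P2=[2,1,5,0,8,5](1)
Move 7: P2 pit4 -> P1=[2,1,7,2,6,7](2) P2=[2,1,5,0,0,6](2)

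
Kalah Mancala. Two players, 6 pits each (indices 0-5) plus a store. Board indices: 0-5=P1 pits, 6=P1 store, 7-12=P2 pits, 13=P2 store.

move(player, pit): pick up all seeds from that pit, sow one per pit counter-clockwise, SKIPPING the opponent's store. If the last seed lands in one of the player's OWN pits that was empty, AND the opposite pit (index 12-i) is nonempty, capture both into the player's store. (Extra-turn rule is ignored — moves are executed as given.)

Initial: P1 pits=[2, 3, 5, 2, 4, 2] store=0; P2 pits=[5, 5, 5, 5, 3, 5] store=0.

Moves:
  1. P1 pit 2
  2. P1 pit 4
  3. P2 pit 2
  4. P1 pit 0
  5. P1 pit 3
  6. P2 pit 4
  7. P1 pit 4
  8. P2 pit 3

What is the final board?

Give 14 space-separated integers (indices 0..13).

Answer: 2 7 2 0 0 6 3 8 6 0 0 1 8 3

Derivation:
Move 1: P1 pit2 -> P1=[2,3,0,3,5,3](1) P2=[6,5,5,5,3,5](0)
Move 2: P1 pit4 -> P1=[2,3,0,3,0,4](2) P2=[7,6,6,5,3,5](0)
Move 3: P2 pit2 -> P1=[3,4,0,3,0,4](2) P2=[7,6,0,6,4,6](1)
Move 4: P1 pit0 -> P1=[0,5,1,4,0,4](2) P2=[7,6,0,6,4,6](1)
Move 5: P1 pit3 -> P1=[0,5,1,0,1,5](3) P2=[8,6,0,6,4,6](1)
Move 6: P2 pit4 -> P1=[1,6,1,0,1,5](3) P2=[8,6,0,6,0,7](2)
Move 7: P1 pit4 -> P1=[1,6,1,0,0,6](3) P2=[8,6,0,6,0,7](2)
Move 8: P2 pit3 -> P1=[2,7,2,0,0,6](3) P2=[8,6,0,0,1,8](3)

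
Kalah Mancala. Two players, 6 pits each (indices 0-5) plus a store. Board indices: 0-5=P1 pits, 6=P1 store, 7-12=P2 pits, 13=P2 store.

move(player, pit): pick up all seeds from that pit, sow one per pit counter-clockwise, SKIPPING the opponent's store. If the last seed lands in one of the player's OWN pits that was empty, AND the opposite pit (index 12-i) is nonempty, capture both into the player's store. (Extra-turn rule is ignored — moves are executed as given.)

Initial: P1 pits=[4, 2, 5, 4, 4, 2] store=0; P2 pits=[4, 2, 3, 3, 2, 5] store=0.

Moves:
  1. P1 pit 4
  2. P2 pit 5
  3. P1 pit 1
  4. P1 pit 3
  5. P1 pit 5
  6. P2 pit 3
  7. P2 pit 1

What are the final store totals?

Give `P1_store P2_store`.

Move 1: P1 pit4 -> P1=[4,2,5,4,0,3](1) P2=[5,3,3,3,2,5](0)
Move 2: P2 pit5 -> P1=[5,3,6,5,0,3](1) P2=[5,3,3,3,2,0](1)
Move 3: P1 pit1 -> P1=[5,0,7,6,0,3](5) P2=[5,0,3,3,2,0](1)
Move 4: P1 pit3 -> P1=[5,0,7,0,1,4](6) P2=[6,1,4,3,2,0](1)
Move 5: P1 pit5 -> P1=[5,0,7,0,1,0](7) P2=[7,2,5,3,2,0](1)
Move 6: P2 pit3 -> P1=[5,0,7,0,1,0](7) P2=[7,2,5,0,3,1](2)
Move 7: P2 pit1 -> P1=[5,0,0,0,1,0](7) P2=[7,0,6,0,3,1](10)

Answer: 7 10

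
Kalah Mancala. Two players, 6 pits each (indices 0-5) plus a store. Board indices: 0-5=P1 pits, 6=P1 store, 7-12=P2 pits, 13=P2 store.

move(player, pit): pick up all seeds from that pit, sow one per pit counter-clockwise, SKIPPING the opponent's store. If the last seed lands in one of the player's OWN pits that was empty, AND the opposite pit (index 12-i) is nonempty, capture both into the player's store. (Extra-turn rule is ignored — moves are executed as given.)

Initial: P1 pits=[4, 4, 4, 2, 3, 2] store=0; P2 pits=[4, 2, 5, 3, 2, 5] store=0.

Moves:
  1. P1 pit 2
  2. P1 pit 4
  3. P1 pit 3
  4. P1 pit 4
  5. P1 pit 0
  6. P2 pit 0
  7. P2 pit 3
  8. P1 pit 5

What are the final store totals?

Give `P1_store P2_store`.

Answer: 8 1

Derivation:
Move 1: P1 pit2 -> P1=[4,4,0,3,4,3](1) P2=[4,2,5,3,2,5](0)
Move 2: P1 pit4 -> P1=[4,4,0,3,0,4](2) P2=[5,3,5,3,2,5](0)
Move 3: P1 pit3 -> P1=[4,4,0,0,1,5](3) P2=[5,3,5,3,2,5](0)
Move 4: P1 pit4 -> P1=[4,4,0,0,0,6](3) P2=[5,3,5,3,2,5](0)
Move 5: P1 pit0 -> P1=[0,5,1,1,0,6](7) P2=[5,0,5,3,2,5](0)
Move 6: P2 pit0 -> P1=[0,5,1,1,0,6](7) P2=[0,1,6,4,3,6](0)
Move 7: P2 pit3 -> P1=[1,5,1,1,0,6](7) P2=[0,1,6,0,4,7](1)
Move 8: P1 pit5 -> P1=[1,5,1,1,0,0](8) P2=[1,2,7,1,5,7](1)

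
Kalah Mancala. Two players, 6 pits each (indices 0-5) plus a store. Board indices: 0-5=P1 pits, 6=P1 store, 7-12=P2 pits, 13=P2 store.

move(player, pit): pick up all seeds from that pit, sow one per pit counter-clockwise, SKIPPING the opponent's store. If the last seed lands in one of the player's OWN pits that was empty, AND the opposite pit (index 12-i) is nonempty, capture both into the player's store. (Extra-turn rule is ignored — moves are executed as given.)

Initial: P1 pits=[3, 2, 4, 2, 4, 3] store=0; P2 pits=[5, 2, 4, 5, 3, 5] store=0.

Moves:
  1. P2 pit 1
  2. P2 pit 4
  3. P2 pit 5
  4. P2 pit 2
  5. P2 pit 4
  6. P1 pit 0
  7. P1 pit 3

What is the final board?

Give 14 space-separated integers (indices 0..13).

Move 1: P2 pit1 -> P1=[3,2,4,2,4,3](0) P2=[5,0,5,6,3,5](0)
Move 2: P2 pit4 -> P1=[4,2,4,2,4,3](0) P2=[5,0,5,6,0,6](1)
Move 3: P2 pit5 -> P1=[5,3,5,3,5,3](0) P2=[5,0,5,6,0,0](2)
Move 4: P2 pit2 -> P1=[6,3,5,3,5,3](0) P2=[5,0,0,7,1,1](3)
Move 5: P2 pit4 -> P1=[6,3,5,3,5,3](0) P2=[5,0,0,7,0,2](3)
Move 6: P1 pit0 -> P1=[0,4,6,4,6,4](1) P2=[5,0,0,7,0,2](3)
Move 7: P1 pit3 -> P1=[0,4,6,0,7,5](2) P2=[6,0,0,7,0,2](3)

Answer: 0 4 6 0 7 5 2 6 0 0 7 0 2 3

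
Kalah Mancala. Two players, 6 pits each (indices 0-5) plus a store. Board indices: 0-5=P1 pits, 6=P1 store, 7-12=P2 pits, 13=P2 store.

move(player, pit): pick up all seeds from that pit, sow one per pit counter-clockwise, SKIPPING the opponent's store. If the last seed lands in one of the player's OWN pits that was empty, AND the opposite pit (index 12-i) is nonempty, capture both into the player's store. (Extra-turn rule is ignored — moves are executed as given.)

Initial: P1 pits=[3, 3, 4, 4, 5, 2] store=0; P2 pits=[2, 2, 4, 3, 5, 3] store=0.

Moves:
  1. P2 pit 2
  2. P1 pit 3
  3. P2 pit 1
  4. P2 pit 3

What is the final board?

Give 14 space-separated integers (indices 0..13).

Move 1: P2 pit2 -> P1=[3,3,4,4,5,2](0) P2=[2,2,0,4,6,4](1)
Move 2: P1 pit3 -> P1=[3,3,4,0,6,3](1) P2=[3,2,0,4,6,4](1)
Move 3: P2 pit1 -> P1=[3,3,4,0,6,3](1) P2=[3,0,1,5,6,4](1)
Move 4: P2 pit3 -> P1=[4,4,4,0,6,3](1) P2=[3,0,1,0,7,5](2)

Answer: 4 4 4 0 6 3 1 3 0 1 0 7 5 2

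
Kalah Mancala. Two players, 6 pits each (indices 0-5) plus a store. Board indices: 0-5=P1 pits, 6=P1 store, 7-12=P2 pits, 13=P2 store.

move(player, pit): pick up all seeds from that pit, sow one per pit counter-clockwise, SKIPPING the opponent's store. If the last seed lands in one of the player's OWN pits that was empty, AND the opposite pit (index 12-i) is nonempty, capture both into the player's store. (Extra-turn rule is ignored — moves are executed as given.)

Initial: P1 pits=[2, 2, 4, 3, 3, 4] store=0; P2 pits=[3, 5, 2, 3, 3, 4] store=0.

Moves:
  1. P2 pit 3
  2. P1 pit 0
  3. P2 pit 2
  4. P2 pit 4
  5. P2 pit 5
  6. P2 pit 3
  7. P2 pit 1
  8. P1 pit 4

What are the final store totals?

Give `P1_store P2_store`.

Answer: 1 10

Derivation:
Move 1: P2 pit3 -> P1=[2,2,4,3,3,4](0) P2=[3,5,2,0,4,5](1)
Move 2: P1 pit0 -> P1=[0,3,5,3,3,4](0) P2=[3,5,2,0,4,5](1)
Move 3: P2 pit2 -> P1=[0,3,5,3,3,4](0) P2=[3,5,0,1,5,5](1)
Move 4: P2 pit4 -> P1=[1,4,6,3,3,4](0) P2=[3,5,0,1,0,6](2)
Move 5: P2 pit5 -> P1=[2,5,7,4,4,4](0) P2=[3,5,0,1,0,0](3)
Move 6: P2 pit3 -> P1=[2,0,7,4,4,4](0) P2=[3,5,0,0,0,0](9)
Move 7: P2 pit1 -> P1=[2,0,7,4,4,4](0) P2=[3,0,1,1,1,1](10)
Move 8: P1 pit4 -> P1=[2,0,7,4,0,5](1) P2=[4,1,1,1,1,1](10)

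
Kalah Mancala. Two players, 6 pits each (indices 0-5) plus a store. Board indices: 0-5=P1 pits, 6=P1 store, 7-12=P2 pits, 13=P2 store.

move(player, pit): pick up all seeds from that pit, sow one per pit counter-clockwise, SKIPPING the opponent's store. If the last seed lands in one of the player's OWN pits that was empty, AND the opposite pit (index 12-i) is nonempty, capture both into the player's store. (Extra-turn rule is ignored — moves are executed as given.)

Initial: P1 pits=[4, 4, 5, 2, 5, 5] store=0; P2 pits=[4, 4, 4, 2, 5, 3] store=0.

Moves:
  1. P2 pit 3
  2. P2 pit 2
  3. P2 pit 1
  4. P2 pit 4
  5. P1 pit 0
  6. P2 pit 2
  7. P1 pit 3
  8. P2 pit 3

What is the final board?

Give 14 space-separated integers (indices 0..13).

Answer: 0 6 7 0 8 8 1 5 0 0 0 1 8 3

Derivation:
Move 1: P2 pit3 -> P1=[4,4,5,2,5,5](0) P2=[4,4,4,0,6,4](0)
Move 2: P2 pit2 -> P1=[4,4,5,2,5,5](0) P2=[4,4,0,1,7,5](1)
Move 3: P2 pit1 -> P1=[4,4,5,2,5,5](0) P2=[4,0,1,2,8,6](1)
Move 4: P2 pit4 -> P1=[5,5,6,3,6,6](0) P2=[4,0,1,2,0,7](2)
Move 5: P1 pit0 -> P1=[0,6,7,4,7,7](0) P2=[4,0,1,2,0,7](2)
Move 6: P2 pit2 -> P1=[0,6,7,4,7,7](0) P2=[4,0,0,3,0,7](2)
Move 7: P1 pit3 -> P1=[0,6,7,0,8,8](1) P2=[5,0,0,3,0,7](2)
Move 8: P2 pit3 -> P1=[0,6,7,0,8,8](1) P2=[5,0,0,0,1,8](3)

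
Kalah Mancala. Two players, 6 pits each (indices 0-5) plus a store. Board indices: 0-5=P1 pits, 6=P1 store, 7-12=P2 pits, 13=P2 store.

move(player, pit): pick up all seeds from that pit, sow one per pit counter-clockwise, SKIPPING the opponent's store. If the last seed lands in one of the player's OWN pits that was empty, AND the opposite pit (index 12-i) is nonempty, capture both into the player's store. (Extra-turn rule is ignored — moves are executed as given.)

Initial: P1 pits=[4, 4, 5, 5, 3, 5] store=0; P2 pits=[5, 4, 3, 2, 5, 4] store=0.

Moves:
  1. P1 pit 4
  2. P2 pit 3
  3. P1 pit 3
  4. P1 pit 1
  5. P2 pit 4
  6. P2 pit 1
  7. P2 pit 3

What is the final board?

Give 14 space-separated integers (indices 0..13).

Answer: 5 1 7 2 2 8 2 7 0 4 0 2 7 2

Derivation:
Move 1: P1 pit4 -> P1=[4,4,5,5,0,6](1) P2=[6,4,3,2,5,4](0)
Move 2: P2 pit3 -> P1=[4,4,5,5,0,6](1) P2=[6,4,3,0,6,5](0)
Move 3: P1 pit3 -> P1=[4,4,5,0,1,7](2) P2=[7,5,3,0,6,5](0)
Move 4: P1 pit1 -> P1=[4,0,6,1,2,8](2) P2=[7,5,3,0,6,5](0)
Move 5: P2 pit4 -> P1=[5,1,7,2,2,8](2) P2=[7,5,3,0,0,6](1)
Move 6: P2 pit1 -> P1=[5,1,7,2,2,8](2) P2=[7,0,4,1,1,7](2)
Move 7: P2 pit3 -> P1=[5,1,7,2,2,8](2) P2=[7,0,4,0,2,7](2)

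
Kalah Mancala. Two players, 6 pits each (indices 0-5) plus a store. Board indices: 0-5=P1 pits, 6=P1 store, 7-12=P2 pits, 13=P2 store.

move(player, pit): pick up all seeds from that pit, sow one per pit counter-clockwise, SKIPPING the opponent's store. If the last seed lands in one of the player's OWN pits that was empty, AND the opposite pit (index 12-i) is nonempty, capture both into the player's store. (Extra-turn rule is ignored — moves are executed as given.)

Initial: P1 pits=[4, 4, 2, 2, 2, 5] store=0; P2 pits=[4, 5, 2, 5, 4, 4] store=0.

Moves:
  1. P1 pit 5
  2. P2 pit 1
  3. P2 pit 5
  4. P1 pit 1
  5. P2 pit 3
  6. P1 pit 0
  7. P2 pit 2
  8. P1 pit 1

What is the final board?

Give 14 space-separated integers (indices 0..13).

Answer: 0 0 7 7 4 2 3 6 0 0 1 7 2 4

Derivation:
Move 1: P1 pit5 -> P1=[4,4,2,2,2,0](1) P2=[5,6,3,6,4,4](0)
Move 2: P2 pit1 -> P1=[5,4,2,2,2,0](1) P2=[5,0,4,7,5,5](1)
Move 3: P2 pit5 -> P1=[6,5,3,3,2,0](1) P2=[5,0,4,7,5,0](2)
Move 4: P1 pit1 -> P1=[6,0,4,4,3,1](2) P2=[5,0,4,7,5,0](2)
Move 5: P2 pit3 -> P1=[7,1,5,5,3,1](2) P2=[5,0,4,0,6,1](3)
Move 6: P1 pit0 -> P1=[0,2,6,6,4,2](3) P2=[6,0,4,0,6,1](3)
Move 7: P2 pit2 -> P1=[0,2,6,6,4,2](3) P2=[6,0,0,1,7,2](4)
Move 8: P1 pit1 -> P1=[0,0,7,7,4,2](3) P2=[6,0,0,1,7,2](4)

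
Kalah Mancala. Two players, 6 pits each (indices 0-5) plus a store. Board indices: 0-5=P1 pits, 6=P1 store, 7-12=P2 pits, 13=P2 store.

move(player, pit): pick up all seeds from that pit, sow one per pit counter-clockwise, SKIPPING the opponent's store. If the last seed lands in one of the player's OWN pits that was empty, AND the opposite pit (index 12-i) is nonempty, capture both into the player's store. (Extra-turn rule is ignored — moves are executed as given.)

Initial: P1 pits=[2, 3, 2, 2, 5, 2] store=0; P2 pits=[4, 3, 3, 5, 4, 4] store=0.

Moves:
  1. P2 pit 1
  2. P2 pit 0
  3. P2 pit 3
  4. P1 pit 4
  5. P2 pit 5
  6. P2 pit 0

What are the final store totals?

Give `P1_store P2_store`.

Answer: 1 2

Derivation:
Move 1: P2 pit1 -> P1=[2,3,2,2,5,2](0) P2=[4,0,4,6,5,4](0)
Move 2: P2 pit0 -> P1=[2,3,2,2,5,2](0) P2=[0,1,5,7,6,4](0)
Move 3: P2 pit3 -> P1=[3,4,3,3,5,2](0) P2=[0,1,5,0,7,5](1)
Move 4: P1 pit4 -> P1=[3,4,3,3,0,3](1) P2=[1,2,6,0,7,5](1)
Move 5: P2 pit5 -> P1=[4,5,4,4,0,3](1) P2=[1,2,6,0,7,0](2)
Move 6: P2 pit0 -> P1=[4,5,4,4,0,3](1) P2=[0,3,6,0,7,0](2)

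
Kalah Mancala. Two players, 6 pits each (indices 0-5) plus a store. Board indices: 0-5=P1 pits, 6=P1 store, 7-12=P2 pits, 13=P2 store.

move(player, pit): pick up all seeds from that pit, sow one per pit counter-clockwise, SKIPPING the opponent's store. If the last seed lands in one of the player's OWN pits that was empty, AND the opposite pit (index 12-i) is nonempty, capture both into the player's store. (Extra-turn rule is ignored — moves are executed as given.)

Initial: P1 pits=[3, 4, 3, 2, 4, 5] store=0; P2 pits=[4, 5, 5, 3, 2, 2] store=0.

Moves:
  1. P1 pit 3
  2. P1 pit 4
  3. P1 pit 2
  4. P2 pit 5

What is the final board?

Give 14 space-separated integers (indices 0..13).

Answer: 4 4 0 1 1 8 1 5 6 6 3 2 0 1

Derivation:
Move 1: P1 pit3 -> P1=[3,4,3,0,5,6](0) P2=[4,5,5,3,2,2](0)
Move 2: P1 pit4 -> P1=[3,4,3,0,0,7](1) P2=[5,6,6,3,2,2](0)
Move 3: P1 pit2 -> P1=[3,4,0,1,1,8](1) P2=[5,6,6,3,2,2](0)
Move 4: P2 pit5 -> P1=[4,4,0,1,1,8](1) P2=[5,6,6,3,2,0](1)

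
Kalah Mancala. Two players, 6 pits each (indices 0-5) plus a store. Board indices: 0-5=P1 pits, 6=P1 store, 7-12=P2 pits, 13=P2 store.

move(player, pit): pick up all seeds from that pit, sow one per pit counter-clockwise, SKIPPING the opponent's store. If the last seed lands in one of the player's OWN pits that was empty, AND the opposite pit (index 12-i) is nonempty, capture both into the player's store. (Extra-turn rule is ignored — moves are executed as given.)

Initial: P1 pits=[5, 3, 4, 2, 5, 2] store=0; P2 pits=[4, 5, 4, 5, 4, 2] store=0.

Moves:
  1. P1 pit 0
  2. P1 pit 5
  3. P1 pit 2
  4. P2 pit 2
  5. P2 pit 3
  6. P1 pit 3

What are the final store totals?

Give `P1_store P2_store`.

Answer: 3 2

Derivation:
Move 1: P1 pit0 -> P1=[0,4,5,3,6,3](0) P2=[4,5,4,5,4,2](0)
Move 2: P1 pit5 -> P1=[0,4,5,3,6,0](1) P2=[5,6,4,5,4,2](0)
Move 3: P1 pit2 -> P1=[0,4,0,4,7,1](2) P2=[6,6,4,5,4,2](0)
Move 4: P2 pit2 -> P1=[0,4,0,4,7,1](2) P2=[6,6,0,6,5,3](1)
Move 5: P2 pit3 -> P1=[1,5,1,4,7,1](2) P2=[6,6,0,0,6,4](2)
Move 6: P1 pit3 -> P1=[1,5,1,0,8,2](3) P2=[7,6,0,0,6,4](2)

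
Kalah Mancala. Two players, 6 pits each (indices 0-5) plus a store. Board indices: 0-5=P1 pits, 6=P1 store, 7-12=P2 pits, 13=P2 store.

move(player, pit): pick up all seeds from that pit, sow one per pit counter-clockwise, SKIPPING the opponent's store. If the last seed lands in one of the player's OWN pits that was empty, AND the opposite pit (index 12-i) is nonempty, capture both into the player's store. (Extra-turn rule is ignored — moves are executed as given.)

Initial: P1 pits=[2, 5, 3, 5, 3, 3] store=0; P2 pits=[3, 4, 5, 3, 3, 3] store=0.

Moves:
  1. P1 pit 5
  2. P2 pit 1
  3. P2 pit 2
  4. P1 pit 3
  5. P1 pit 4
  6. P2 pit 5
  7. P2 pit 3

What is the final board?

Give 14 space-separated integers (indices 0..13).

Move 1: P1 pit5 -> P1=[2,5,3,5,3,0](1) P2=[4,5,5,3,3,3](0)
Move 2: P2 pit1 -> P1=[2,5,3,5,3,0](1) P2=[4,0,6,4,4,4](1)
Move 3: P2 pit2 -> P1=[3,6,3,5,3,0](1) P2=[4,0,0,5,5,5](2)
Move 4: P1 pit3 -> P1=[3,6,3,0,4,1](2) P2=[5,1,0,5,5,5](2)
Move 5: P1 pit4 -> P1=[3,6,3,0,0,2](3) P2=[6,2,0,5,5,5](2)
Move 6: P2 pit5 -> P1=[4,7,4,1,0,2](3) P2=[6,2,0,5,5,0](3)
Move 7: P2 pit3 -> P1=[5,8,4,1,0,2](3) P2=[6,2,0,0,6,1](4)

Answer: 5 8 4 1 0 2 3 6 2 0 0 6 1 4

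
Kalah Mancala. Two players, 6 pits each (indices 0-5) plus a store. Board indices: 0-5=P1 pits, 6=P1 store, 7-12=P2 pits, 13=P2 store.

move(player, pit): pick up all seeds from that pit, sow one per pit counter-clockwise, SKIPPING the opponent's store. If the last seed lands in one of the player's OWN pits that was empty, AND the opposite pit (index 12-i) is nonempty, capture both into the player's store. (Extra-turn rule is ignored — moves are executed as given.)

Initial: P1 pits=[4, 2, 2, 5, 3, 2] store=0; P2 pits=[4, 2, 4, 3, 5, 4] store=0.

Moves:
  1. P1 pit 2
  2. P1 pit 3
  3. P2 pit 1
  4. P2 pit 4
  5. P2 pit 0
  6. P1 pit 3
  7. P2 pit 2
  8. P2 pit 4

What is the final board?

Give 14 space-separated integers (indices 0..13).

Answer: 6 4 2 0 6 3 1 0 1 0 6 0 8 3

Derivation:
Move 1: P1 pit2 -> P1=[4,2,0,6,4,2](0) P2=[4,2,4,3,5,4](0)
Move 2: P1 pit3 -> P1=[4,2,0,0,5,3](1) P2=[5,3,5,3,5,4](0)
Move 3: P2 pit1 -> P1=[4,2,0,0,5,3](1) P2=[5,0,6,4,6,4](0)
Move 4: P2 pit4 -> P1=[5,3,1,1,5,3](1) P2=[5,0,6,4,0,5](1)
Move 5: P2 pit0 -> P1=[5,3,1,1,5,3](1) P2=[0,1,7,5,1,6](1)
Move 6: P1 pit3 -> P1=[5,3,1,0,6,3](1) P2=[0,1,7,5,1,6](1)
Move 7: P2 pit2 -> P1=[6,4,2,0,6,3](1) P2=[0,1,0,6,2,7](2)
Move 8: P2 pit4 -> P1=[6,4,2,0,6,3](1) P2=[0,1,0,6,0,8](3)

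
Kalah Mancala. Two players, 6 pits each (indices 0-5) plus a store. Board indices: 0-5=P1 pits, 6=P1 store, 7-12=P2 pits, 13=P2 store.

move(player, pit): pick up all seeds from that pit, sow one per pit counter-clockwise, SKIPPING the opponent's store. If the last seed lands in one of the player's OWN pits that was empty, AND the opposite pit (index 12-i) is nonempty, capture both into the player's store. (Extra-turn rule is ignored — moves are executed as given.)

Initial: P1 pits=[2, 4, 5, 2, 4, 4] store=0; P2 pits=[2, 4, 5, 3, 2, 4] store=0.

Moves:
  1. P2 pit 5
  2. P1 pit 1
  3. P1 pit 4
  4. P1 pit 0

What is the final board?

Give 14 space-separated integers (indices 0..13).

Answer: 0 1 8 4 0 6 2 3 5 6 3 2 0 1

Derivation:
Move 1: P2 pit5 -> P1=[3,5,6,2,4,4](0) P2=[2,4,5,3,2,0](1)
Move 2: P1 pit1 -> P1=[3,0,7,3,5,5](1) P2=[2,4,5,3,2,0](1)
Move 3: P1 pit4 -> P1=[3,0,7,3,0,6](2) P2=[3,5,6,3,2,0](1)
Move 4: P1 pit0 -> P1=[0,1,8,4,0,6](2) P2=[3,5,6,3,2,0](1)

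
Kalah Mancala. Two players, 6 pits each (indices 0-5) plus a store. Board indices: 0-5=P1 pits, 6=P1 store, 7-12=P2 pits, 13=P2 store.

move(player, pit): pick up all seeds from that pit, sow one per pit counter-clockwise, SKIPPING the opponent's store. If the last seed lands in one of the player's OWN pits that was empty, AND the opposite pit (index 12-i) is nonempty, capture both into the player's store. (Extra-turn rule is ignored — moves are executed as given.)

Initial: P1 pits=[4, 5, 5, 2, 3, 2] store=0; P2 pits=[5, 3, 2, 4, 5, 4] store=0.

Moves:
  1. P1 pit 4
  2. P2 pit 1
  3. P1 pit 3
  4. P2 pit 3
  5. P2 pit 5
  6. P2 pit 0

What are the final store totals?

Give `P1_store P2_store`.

Move 1: P1 pit4 -> P1=[4,5,5,2,0,3](1) P2=[6,3,2,4,5,4](0)
Move 2: P2 pit1 -> P1=[4,5,5,2,0,3](1) P2=[6,0,3,5,6,4](0)
Move 3: P1 pit3 -> P1=[4,5,5,0,1,4](1) P2=[6,0,3,5,6,4](0)
Move 4: P2 pit3 -> P1=[5,6,5,0,1,4](1) P2=[6,0,3,0,7,5](1)
Move 5: P2 pit5 -> P1=[6,7,6,1,1,4](1) P2=[6,0,3,0,7,0](2)
Move 6: P2 pit0 -> P1=[6,7,6,1,1,4](1) P2=[0,1,4,1,8,1](3)

Answer: 1 3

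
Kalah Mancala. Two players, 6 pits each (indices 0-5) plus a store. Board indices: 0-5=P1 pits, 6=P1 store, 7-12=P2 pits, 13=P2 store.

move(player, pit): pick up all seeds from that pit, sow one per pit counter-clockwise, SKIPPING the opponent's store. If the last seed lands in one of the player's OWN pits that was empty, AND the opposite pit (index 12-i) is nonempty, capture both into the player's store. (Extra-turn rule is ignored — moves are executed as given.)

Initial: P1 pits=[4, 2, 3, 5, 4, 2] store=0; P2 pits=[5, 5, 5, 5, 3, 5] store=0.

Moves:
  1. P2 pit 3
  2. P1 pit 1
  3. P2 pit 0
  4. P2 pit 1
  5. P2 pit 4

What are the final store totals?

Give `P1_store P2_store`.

Answer: 0 3

Derivation:
Move 1: P2 pit3 -> P1=[5,3,3,5,4,2](0) P2=[5,5,5,0,4,6](1)
Move 2: P1 pit1 -> P1=[5,0,4,6,5,2](0) P2=[5,5,5,0,4,6](1)
Move 3: P2 pit0 -> P1=[5,0,4,6,5,2](0) P2=[0,6,6,1,5,7](1)
Move 4: P2 pit1 -> P1=[6,0,4,6,5,2](0) P2=[0,0,7,2,6,8](2)
Move 5: P2 pit4 -> P1=[7,1,5,7,5,2](0) P2=[0,0,7,2,0,9](3)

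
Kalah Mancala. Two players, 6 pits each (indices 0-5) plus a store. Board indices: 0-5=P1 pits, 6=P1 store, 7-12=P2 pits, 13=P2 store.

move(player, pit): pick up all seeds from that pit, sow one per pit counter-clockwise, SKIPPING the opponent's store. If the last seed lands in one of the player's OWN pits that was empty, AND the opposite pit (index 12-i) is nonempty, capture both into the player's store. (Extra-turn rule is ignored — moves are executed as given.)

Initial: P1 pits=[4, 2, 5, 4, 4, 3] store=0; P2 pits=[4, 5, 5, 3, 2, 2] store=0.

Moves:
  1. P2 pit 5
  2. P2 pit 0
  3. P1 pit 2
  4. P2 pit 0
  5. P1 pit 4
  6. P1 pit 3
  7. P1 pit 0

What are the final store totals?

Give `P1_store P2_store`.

Move 1: P2 pit5 -> P1=[5,2,5,4,4,3](0) P2=[4,5,5,3,2,0](1)
Move 2: P2 pit0 -> P1=[5,2,5,4,4,3](0) P2=[0,6,6,4,3,0](1)
Move 3: P1 pit2 -> P1=[5,2,0,5,5,4](1) P2=[1,6,6,4,3,0](1)
Move 4: P2 pit0 -> P1=[5,2,0,5,5,4](1) P2=[0,7,6,4,3,0](1)
Move 5: P1 pit4 -> P1=[5,2,0,5,0,5](2) P2=[1,8,7,4,3,0](1)
Move 6: P1 pit3 -> P1=[5,2,0,0,1,6](3) P2=[2,9,7,4,3,0](1)
Move 7: P1 pit0 -> P1=[0,3,1,1,2,7](3) P2=[2,9,7,4,3,0](1)

Answer: 3 1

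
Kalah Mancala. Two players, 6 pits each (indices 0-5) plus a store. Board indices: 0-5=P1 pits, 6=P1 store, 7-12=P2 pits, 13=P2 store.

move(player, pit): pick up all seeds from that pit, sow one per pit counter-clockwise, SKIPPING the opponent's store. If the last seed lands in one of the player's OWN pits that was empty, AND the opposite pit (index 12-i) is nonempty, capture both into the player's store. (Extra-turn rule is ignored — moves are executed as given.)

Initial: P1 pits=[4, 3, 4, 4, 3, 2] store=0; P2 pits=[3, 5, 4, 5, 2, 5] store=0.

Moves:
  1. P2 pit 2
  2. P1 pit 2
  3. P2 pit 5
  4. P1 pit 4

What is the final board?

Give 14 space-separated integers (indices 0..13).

Move 1: P2 pit2 -> P1=[4,3,4,4,3,2](0) P2=[3,5,0,6,3,6](1)
Move 2: P1 pit2 -> P1=[4,3,0,5,4,3](1) P2=[3,5,0,6,3,6](1)
Move 3: P2 pit5 -> P1=[5,4,1,6,5,3](1) P2=[3,5,0,6,3,0](2)
Move 4: P1 pit4 -> P1=[5,4,1,6,0,4](2) P2=[4,6,1,6,3,0](2)

Answer: 5 4 1 6 0 4 2 4 6 1 6 3 0 2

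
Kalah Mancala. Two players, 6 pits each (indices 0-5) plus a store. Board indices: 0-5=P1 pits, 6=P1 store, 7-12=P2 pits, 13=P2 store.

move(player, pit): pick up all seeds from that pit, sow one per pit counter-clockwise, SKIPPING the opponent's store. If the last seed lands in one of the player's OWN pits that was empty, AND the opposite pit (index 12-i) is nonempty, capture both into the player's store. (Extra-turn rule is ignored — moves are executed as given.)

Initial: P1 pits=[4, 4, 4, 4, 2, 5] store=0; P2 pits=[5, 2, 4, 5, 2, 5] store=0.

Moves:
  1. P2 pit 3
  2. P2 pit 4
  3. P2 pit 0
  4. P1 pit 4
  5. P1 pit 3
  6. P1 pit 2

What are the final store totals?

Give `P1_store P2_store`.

Move 1: P2 pit3 -> P1=[5,5,4,4,2,5](0) P2=[5,2,4,0,3,6](1)
Move 2: P2 pit4 -> P1=[6,5,4,4,2,5](0) P2=[5,2,4,0,0,7](2)
Move 3: P2 pit0 -> P1=[6,5,4,4,2,5](0) P2=[0,3,5,1,1,8](2)
Move 4: P1 pit4 -> P1=[6,5,4,4,0,6](1) P2=[0,3,5,1,1,8](2)
Move 5: P1 pit3 -> P1=[6,5,4,0,1,7](2) P2=[1,3,5,1,1,8](2)
Move 6: P1 pit2 -> P1=[6,5,0,1,2,8](3) P2=[1,3,5,1,1,8](2)

Answer: 3 2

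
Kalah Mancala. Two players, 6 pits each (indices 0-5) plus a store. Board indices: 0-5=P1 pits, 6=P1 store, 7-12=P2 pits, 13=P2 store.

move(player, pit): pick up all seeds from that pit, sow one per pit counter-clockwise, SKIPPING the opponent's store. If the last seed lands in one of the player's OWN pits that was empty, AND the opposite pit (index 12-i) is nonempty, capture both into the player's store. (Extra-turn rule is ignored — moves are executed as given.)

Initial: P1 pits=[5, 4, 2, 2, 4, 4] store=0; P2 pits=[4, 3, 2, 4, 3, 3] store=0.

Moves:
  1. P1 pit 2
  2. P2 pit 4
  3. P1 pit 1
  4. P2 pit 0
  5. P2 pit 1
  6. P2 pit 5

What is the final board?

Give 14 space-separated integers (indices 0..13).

Move 1: P1 pit2 -> P1=[5,4,0,3,5,4](0) P2=[4,3,2,4,3,3](0)
Move 2: P2 pit4 -> P1=[6,4,0,3,5,4](0) P2=[4,3,2,4,0,4](1)
Move 3: P1 pit1 -> P1=[6,0,1,4,6,5](0) P2=[4,3,2,4,0,4](1)
Move 4: P2 pit0 -> P1=[6,0,1,4,6,5](0) P2=[0,4,3,5,1,4](1)
Move 5: P2 pit1 -> P1=[6,0,1,4,6,5](0) P2=[0,0,4,6,2,5](1)
Move 6: P2 pit5 -> P1=[7,1,2,5,6,5](0) P2=[0,0,4,6,2,0](2)

Answer: 7 1 2 5 6 5 0 0 0 4 6 2 0 2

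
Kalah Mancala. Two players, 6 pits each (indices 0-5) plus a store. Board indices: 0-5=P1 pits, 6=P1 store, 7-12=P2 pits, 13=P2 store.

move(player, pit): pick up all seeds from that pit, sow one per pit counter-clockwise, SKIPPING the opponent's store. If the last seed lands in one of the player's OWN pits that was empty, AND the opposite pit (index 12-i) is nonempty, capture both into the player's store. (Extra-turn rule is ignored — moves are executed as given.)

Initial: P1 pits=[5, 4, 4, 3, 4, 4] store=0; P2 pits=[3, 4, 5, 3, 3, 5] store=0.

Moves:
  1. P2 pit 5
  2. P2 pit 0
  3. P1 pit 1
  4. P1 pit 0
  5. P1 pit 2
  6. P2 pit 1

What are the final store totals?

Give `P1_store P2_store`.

Answer: 3 2

Derivation:
Move 1: P2 pit5 -> P1=[6,5,5,4,4,4](0) P2=[3,4,5,3,3,0](1)
Move 2: P2 pit0 -> P1=[6,5,5,4,4,4](0) P2=[0,5,6,4,3,0](1)
Move 3: P1 pit1 -> P1=[6,0,6,5,5,5](1) P2=[0,5,6,4,3,0](1)
Move 4: P1 pit0 -> P1=[0,1,7,6,6,6](2) P2=[0,5,6,4,3,0](1)
Move 5: P1 pit2 -> P1=[0,1,0,7,7,7](3) P2=[1,6,7,4,3,0](1)
Move 6: P2 pit1 -> P1=[1,1,0,7,7,7](3) P2=[1,0,8,5,4,1](2)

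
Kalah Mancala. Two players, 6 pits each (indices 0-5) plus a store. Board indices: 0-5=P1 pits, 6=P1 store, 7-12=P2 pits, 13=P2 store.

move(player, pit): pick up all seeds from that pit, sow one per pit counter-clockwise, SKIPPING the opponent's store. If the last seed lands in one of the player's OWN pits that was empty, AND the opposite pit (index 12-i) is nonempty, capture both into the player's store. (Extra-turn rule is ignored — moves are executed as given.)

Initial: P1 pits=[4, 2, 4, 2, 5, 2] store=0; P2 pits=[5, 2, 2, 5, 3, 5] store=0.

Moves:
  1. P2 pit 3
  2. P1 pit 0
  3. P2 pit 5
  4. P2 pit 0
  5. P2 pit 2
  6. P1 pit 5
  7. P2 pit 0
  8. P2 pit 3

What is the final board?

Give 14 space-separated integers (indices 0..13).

Move 1: P2 pit3 -> P1=[5,3,4,2,5,2](0) P2=[5,2,2,0,4,6](1)
Move 2: P1 pit0 -> P1=[0,4,5,3,6,3](0) P2=[5,2,2,0,4,6](1)
Move 3: P2 pit5 -> P1=[1,5,6,4,7,3](0) P2=[5,2,2,0,4,0](2)
Move 4: P2 pit0 -> P1=[0,5,6,4,7,3](0) P2=[0,3,3,1,5,0](4)
Move 5: P2 pit2 -> P1=[0,5,6,4,7,3](0) P2=[0,3,0,2,6,1](4)
Move 6: P1 pit5 -> P1=[0,5,6,4,7,0](1) P2=[1,4,0,2,6,1](4)
Move 7: P2 pit0 -> P1=[0,5,6,4,7,0](1) P2=[0,5,0,2,6,1](4)
Move 8: P2 pit3 -> P1=[0,5,6,4,7,0](1) P2=[0,5,0,0,7,2](4)

Answer: 0 5 6 4 7 0 1 0 5 0 0 7 2 4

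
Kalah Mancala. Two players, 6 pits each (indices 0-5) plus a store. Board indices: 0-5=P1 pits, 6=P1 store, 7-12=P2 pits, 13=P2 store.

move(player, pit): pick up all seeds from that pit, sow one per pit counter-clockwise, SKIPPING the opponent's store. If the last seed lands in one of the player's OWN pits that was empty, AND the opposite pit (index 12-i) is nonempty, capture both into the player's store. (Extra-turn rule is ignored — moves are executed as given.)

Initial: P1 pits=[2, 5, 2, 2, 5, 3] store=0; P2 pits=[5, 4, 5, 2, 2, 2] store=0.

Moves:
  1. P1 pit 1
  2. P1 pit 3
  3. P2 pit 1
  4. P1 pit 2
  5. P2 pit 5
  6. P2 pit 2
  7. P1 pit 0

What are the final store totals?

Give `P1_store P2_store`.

Answer: 2 2

Derivation:
Move 1: P1 pit1 -> P1=[2,0,3,3,6,4](1) P2=[5,4,5,2,2,2](0)
Move 2: P1 pit3 -> P1=[2,0,3,0,7,5](2) P2=[5,4,5,2,2,2](0)
Move 3: P2 pit1 -> P1=[2,0,3,0,7,5](2) P2=[5,0,6,3,3,3](0)
Move 4: P1 pit2 -> P1=[2,0,0,1,8,6](2) P2=[5,0,6,3,3,3](0)
Move 5: P2 pit5 -> P1=[3,1,0,1,8,6](2) P2=[5,0,6,3,3,0](1)
Move 6: P2 pit2 -> P1=[4,2,0,1,8,6](2) P2=[5,0,0,4,4,1](2)
Move 7: P1 pit0 -> P1=[0,3,1,2,9,6](2) P2=[5,0,0,4,4,1](2)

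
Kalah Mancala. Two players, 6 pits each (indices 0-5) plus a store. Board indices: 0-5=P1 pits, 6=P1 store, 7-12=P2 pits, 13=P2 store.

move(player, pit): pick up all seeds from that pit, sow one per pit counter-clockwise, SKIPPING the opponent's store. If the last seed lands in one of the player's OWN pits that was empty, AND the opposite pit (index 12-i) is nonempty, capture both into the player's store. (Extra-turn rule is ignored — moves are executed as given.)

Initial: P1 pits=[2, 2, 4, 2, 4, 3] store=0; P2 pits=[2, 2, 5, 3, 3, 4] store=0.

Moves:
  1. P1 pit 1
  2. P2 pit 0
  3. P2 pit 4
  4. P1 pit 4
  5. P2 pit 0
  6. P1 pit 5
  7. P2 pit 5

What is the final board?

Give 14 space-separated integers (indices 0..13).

Move 1: P1 pit1 -> P1=[2,0,5,3,4,3](0) P2=[2,2,5,3,3,4](0)
Move 2: P2 pit0 -> P1=[2,0,5,3,4,3](0) P2=[0,3,6,3,3,4](0)
Move 3: P2 pit4 -> P1=[3,0,5,3,4,3](0) P2=[0,3,6,3,0,5](1)
Move 4: P1 pit4 -> P1=[3,0,5,3,0,4](1) P2=[1,4,6,3,0,5](1)
Move 5: P2 pit0 -> P1=[3,0,5,3,0,4](1) P2=[0,5,6,3,0,5](1)
Move 6: P1 pit5 -> P1=[3,0,5,3,0,0](2) P2=[1,6,7,3,0,5](1)
Move 7: P2 pit5 -> P1=[4,1,6,4,0,0](2) P2=[1,6,7,3,0,0](2)

Answer: 4 1 6 4 0 0 2 1 6 7 3 0 0 2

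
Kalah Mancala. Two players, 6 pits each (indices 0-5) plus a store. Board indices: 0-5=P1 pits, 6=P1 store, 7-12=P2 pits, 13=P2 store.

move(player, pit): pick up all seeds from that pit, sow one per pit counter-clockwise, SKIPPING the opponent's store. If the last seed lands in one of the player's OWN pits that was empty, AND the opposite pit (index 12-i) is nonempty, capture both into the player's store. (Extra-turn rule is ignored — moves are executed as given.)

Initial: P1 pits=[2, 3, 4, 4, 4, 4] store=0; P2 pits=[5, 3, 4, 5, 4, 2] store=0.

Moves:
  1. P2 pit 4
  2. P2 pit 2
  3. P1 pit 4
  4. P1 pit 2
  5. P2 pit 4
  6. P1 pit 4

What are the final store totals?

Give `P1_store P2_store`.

Answer: 2 2

Derivation:
Move 1: P2 pit4 -> P1=[3,4,4,4,4,4](0) P2=[5,3,4,5,0,3](1)
Move 2: P2 pit2 -> P1=[3,4,4,4,4,4](0) P2=[5,3,0,6,1,4](2)
Move 3: P1 pit4 -> P1=[3,4,4,4,0,5](1) P2=[6,4,0,6,1,4](2)
Move 4: P1 pit2 -> P1=[3,4,0,5,1,6](2) P2=[6,4,0,6,1,4](2)
Move 5: P2 pit4 -> P1=[3,4,0,5,1,6](2) P2=[6,4,0,6,0,5](2)
Move 6: P1 pit4 -> P1=[3,4,0,5,0,7](2) P2=[6,4,0,6,0,5](2)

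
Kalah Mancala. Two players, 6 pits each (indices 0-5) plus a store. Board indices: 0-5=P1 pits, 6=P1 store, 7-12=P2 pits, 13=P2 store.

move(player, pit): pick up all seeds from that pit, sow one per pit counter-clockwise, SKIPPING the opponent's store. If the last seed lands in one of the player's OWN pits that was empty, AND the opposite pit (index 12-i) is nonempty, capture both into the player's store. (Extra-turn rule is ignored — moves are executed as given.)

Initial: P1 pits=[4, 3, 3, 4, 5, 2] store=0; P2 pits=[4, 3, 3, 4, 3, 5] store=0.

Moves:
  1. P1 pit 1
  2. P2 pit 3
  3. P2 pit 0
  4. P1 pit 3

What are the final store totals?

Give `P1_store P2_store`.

Move 1: P1 pit1 -> P1=[4,0,4,5,6,2](0) P2=[4,3,3,4,3,5](0)
Move 2: P2 pit3 -> P1=[5,0,4,5,6,2](0) P2=[4,3,3,0,4,6](1)
Move 3: P2 pit0 -> P1=[5,0,4,5,6,2](0) P2=[0,4,4,1,5,6](1)
Move 4: P1 pit3 -> P1=[5,0,4,0,7,3](1) P2=[1,5,4,1,5,6](1)

Answer: 1 1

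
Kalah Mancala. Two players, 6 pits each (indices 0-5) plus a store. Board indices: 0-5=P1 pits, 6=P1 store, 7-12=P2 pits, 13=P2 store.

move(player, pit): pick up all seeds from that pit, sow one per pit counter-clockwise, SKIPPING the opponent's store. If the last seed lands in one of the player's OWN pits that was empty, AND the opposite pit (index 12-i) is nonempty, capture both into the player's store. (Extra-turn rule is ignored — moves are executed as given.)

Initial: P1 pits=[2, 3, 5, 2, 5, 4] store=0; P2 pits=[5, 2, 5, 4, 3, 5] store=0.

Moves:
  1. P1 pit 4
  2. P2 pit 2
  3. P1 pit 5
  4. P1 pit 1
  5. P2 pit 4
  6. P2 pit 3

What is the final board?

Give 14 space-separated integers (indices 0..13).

Move 1: P1 pit4 -> P1=[2,3,5,2,0,5](1) P2=[6,3,6,4,3,5](0)
Move 2: P2 pit2 -> P1=[3,4,5,2,0,5](1) P2=[6,3,0,5,4,6](1)
Move 3: P1 pit5 -> P1=[3,4,5,2,0,0](2) P2=[7,4,1,6,4,6](1)
Move 4: P1 pit1 -> P1=[3,0,6,3,1,0](10) P2=[0,4,1,6,4,6](1)
Move 5: P2 pit4 -> P1=[4,1,6,3,1,0](10) P2=[0,4,1,6,0,7](2)
Move 6: P2 pit3 -> P1=[5,2,7,3,1,0](10) P2=[0,4,1,0,1,8](3)

Answer: 5 2 7 3 1 0 10 0 4 1 0 1 8 3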